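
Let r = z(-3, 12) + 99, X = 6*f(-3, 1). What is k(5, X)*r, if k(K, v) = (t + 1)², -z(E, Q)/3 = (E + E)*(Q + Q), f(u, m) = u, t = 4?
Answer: 13275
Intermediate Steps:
z(E, Q) = -12*E*Q (z(E, Q) = -3*(E + E)*(Q + Q) = -3*2*E*2*Q = -12*E*Q)
X = -18 (X = 6*(-3) = -18)
k(K, v) = 25 (k(K, v) = (4 + 1)² = 5² = 25)
r = 531 (r = -12*(-3)*12 + 99 = 432 + 99 = 531)
k(5, X)*r = 25*531 = 13275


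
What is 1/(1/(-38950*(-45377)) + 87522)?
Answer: 1767434150/154689371676301 ≈ 1.1426e-5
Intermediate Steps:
1/(1/(-38950*(-45377)) + 87522) = 1/(-1/38950*(-1/45377) + 87522) = 1/(1/1767434150 + 87522) = 1/(154689371676301/1767434150) = 1767434150/154689371676301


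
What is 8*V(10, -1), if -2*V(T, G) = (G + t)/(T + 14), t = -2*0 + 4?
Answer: -½ ≈ -0.50000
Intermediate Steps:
t = 4 (t = 0 + 4 = 4)
V(T, G) = -(4 + G)/(2*(14 + T)) (V(T, G) = -(G + 4)/(2*(T + 14)) = -(4 + G)/(2*(14 + T)))
8*V(10, -1) = 8*((-4 - 1*(-1))/(2*(14 + 10))) = 8*((½)*(-4 + 1)/24) = 8*((½)*(1/24)*(-3)) = 8*(-1/16) = -½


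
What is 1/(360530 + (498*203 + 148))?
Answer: 1/461772 ≈ 2.1656e-6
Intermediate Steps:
1/(360530 + (498*203 + 148)) = 1/(360530 + (101094 + 148)) = 1/(360530 + 101242) = 1/461772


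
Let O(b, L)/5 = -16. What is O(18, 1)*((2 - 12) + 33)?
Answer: -1840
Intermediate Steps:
O(b, L) = -80 (O(b, L) = 5*(-16) = -80)
O(18, 1)*((2 - 12) + 33) = -80*((2 - 12) + 33) = -80*(-10 + 33) = -80*23 = -1840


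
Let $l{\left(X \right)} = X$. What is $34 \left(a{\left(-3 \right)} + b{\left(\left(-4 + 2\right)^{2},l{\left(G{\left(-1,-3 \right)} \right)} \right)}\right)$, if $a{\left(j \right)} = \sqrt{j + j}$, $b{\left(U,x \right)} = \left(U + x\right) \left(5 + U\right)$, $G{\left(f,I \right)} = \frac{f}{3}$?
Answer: $1122 + 34 i \sqrt{6} \approx 1122.0 + 83.283 i$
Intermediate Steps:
$G{\left(f,I \right)} = \frac{f}{3}$ ($G{\left(f,I \right)} = f \frac{1}{3} = \frac{f}{3}$)
$b{\left(U,x \right)} = \left(5 + U\right) \left(U + x\right)$
$a{\left(j \right)} = \sqrt{2} \sqrt{j}$ ($a{\left(j \right)} = \sqrt{2 j} = \sqrt{2} \sqrt{j}$)
$34 \left(a{\left(-3 \right)} + b{\left(\left(-4 + 2\right)^{2},l{\left(G{\left(-1,-3 \right)} \right)} \right)}\right) = 34 \left(\sqrt{2} \sqrt{-3} + \left(\left(\left(-4 + 2\right)^{2}\right)^{2} + 5 \left(-4 + 2\right)^{2} + 5 \cdot \frac{1}{3} \left(-1\right) + \left(-4 + 2\right)^{2} \cdot \frac{1}{3} \left(-1\right)\right)\right) = 34 \left(\sqrt{2} i \sqrt{3} + \left(\left(\left(-2\right)^{2}\right)^{2} + 5 \left(-2\right)^{2} + 5 \left(- \frac{1}{3}\right) + \left(-2\right)^{2} \left(- \frac{1}{3}\right)\right)\right) = 34 \left(i \sqrt{6} + \left(4^{2} + 5 \cdot 4 - \frac{5}{3} + 4 \left(- \frac{1}{3}\right)\right)\right) = 34 \left(i \sqrt{6} + \left(16 + 20 - \frac{5}{3} - \frac{4}{3}\right)\right) = 34 \left(i \sqrt{6} + 33\right) = 34 \left(33 + i \sqrt{6}\right) = 1122 + 34 i \sqrt{6}$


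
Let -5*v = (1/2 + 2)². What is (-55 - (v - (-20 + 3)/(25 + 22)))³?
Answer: -1052803047717/6644672 ≈ -1.5844e+5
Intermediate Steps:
v = -5/4 (v = -(1/2 + 2)²/5 = -(½ + 2)²/5 = -(5/2)²/5 = -⅕*25/4 = -5/4 ≈ -1.2500)
(-55 - (v - (-20 + 3)/(25 + 22)))³ = (-55 - (-5/4 - (-20 + 3)/(25 + 22)))³ = (-55 - (-5/4 - (-17)/47))³ = (-55 - (-5/4 - 1*(-17/47)))³ = (-55 - (-5/4 + 17/47))³ = (-55 - 1*(-167/188))³ = (-55 + 167/188)³ = (-10173/188)³ = -1052803047717/6644672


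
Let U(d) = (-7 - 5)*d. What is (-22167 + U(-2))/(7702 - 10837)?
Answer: 671/95 ≈ 7.0632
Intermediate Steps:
U(d) = -12*d
(-22167 + U(-2))/(7702 - 10837) = (-22167 - 12*(-2))/(7702 - 10837) = (-22167 + 24)/(-3135) = -22143*(-1/3135) = 671/95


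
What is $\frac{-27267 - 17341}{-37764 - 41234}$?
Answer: $\frac{22304}{39499} \approx 0.56467$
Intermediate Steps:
$\frac{-27267 - 17341}{-37764 - 41234} = - \frac{44608}{-78998} = \left(-44608\right) \left(- \frac{1}{78998}\right) = \frac{22304}{39499}$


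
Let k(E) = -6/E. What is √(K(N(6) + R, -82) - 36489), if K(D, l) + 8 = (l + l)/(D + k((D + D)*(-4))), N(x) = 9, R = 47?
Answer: 3*I*√638453530385/12547 ≈ 191.05*I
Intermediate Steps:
K(D, l) = -8 + 2*l/(D + 3/(4*D)) (K(D, l) = -8 + (l + l)/(D - 6*(-1/(4*(D + D)))) = -8 + (2*l)/(D - 6*(-1/(8*D))) = -8 + (2*l)/(D - (-3)/(4*D)) = -8 + (2*l)/(D + 3/(4*D)) = -8 + 2*l/(D + 3/(4*D)))
√(K(N(6) + R, -82) - 36489) = √(8*(-3 - (9 + 47)*(-1*(-82) + 4*(9 + 47)))/(3 + 4*(9 + 47)²) - 36489) = √(8*(-3 - 1*56*(82 + 4*56))/(3 + 4*56²) - 36489) = √(8*(-3 - 1*56*(82 + 224))/(3 + 4*3136) - 36489) = √(8*(-3 - 1*56*306)/(3 + 12544) - 36489) = √(8*(-3 - 17136)/12547 - 36489) = √(8*(1/12547)*(-17139) - 36489) = √(-137112/12547 - 36489) = √(-457964595/12547) = 3*I*√638453530385/12547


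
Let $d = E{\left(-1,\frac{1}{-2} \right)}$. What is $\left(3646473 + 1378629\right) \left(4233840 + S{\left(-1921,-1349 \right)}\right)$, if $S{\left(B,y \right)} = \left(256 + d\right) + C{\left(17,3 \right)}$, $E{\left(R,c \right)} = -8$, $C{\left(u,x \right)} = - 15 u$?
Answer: $21275442675966$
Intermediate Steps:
$d = -8$
$S{\left(B,y \right)} = -7$ ($S{\left(B,y \right)} = \left(256 - 8\right) - 255 = 248 - 255 = -7$)
$\left(3646473 + 1378629\right) \left(4233840 + S{\left(-1921,-1349 \right)}\right) = \left(3646473 + 1378629\right) \left(4233840 - 7\right) = 5025102 \cdot 4233833 = 21275442675966$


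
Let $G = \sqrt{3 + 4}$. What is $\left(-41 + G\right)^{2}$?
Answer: $\left(41 - \sqrt{7}\right)^{2} \approx 1471.0$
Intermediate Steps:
$G = \sqrt{7} \approx 2.6458$
$\left(-41 + G\right)^{2} = \left(-41 + \sqrt{7}\right)^{2}$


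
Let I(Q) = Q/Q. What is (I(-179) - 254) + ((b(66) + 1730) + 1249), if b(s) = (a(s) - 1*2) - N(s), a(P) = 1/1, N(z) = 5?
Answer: 2720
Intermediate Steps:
a(P) = 1
I(Q) = 1
b(s) = -6 (b(s) = (1 - 1*2) - 1*5 = (1 - 2) - 5 = -1 - 5 = -6)
(I(-179) - 254) + ((b(66) + 1730) + 1249) = (1 - 254) + ((-6 + 1730) + 1249) = -253 + (1724 + 1249) = -253 + 2973 = 2720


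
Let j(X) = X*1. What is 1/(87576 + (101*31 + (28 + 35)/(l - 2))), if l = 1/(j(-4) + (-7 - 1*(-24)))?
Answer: 25/2266856 ≈ 1.1028e-5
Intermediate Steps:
j(X) = X
l = 1/13 (l = 1/(-4 + (-7 - 1*(-24))) = 1/(-4 + (-7 + 24)) = 1/(-4 + 17) = 1/13 ≈ 0.076923)
1/(87576 + (101*31 + (28 + 35)/(l - 2))) = 1/(87576 + (101*31 + (28 + 35)/(1/13 - 2))) = 1/(87576 + (3131 + 63/(-25/13))) = 1/(87576 + (3131 + 63*(-13/25))) = 1/(87576 + (3131 - 819/25)) = 1/(87576 + 77456/25) = 1/(2266856/25) = 25/2266856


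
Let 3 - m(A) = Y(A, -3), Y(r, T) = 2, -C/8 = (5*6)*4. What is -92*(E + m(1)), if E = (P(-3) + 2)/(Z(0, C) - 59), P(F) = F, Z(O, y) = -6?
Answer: -6072/65 ≈ -93.415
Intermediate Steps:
C = -960 (C = -8*5*6*4 = -240*4 = -8*120 = -960)
m(A) = 1 (m(A) = 3 - 1*2 = 3 - 2 = 1)
E = 1/65 (E = (-3 + 2)/(-6 - 59) = -1/(-65) = -1*(-1/65) = 1/65 ≈ 0.015385)
-92*(E + m(1)) = -92*(1/65 + 1) = -92*66/65 = -6072/65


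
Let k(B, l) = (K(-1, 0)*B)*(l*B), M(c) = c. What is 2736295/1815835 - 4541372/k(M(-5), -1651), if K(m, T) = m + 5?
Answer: 14996800914/516886825 ≈ 29.014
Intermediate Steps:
K(m, T) = 5 + m
k(B, l) = 4*l*B² (k(B, l) = ((5 - 1)*B)*(l*B) = (4*B)*(B*l) = 4*l*B²)
2736295/1815835 - 4541372/k(M(-5), -1651) = 2736295/1815835 - 4541372/(4*(-1651)*(-5)²) = 2736295*(1/1815835) - 4541372/(4*(-1651)*25) = 18871/12523 - 4541372/(-165100) = 18871/12523 - 4541372*(-1/165100) = 18871/12523 + 1135343/41275 = 14996800914/516886825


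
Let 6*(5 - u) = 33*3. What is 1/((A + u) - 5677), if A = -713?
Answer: -2/12803 ≈ -0.00015621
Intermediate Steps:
u = -23/2 (u = 5 - 11*3/2 = 5 - ⅙*99 = 5 - 33/2 = -23/2 ≈ -11.500)
1/((A + u) - 5677) = 1/((-713 - 23/2) - 5677) = 1/(-1449/2 - 5677) = 1/(-12803/2) = -2/12803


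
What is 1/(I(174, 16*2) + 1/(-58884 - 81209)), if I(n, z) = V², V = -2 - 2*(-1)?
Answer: -140093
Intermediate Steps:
V = 0 (V = -2 + 2 = 0)
I(n, z) = 0 (I(n, z) = 0² = 0)
1/(I(174, 16*2) + 1/(-58884 - 81209)) = 1/(0 + 1/(-58884 - 81209)) = 1/(0 + 1/(-140093)) = 1/(0 - 1/140093) = 1/(-1/140093) = -140093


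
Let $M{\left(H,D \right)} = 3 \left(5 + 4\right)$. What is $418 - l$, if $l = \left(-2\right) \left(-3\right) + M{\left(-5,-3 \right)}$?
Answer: $385$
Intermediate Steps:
$M{\left(H,D \right)} = 27$ ($M{\left(H,D \right)} = 3 \cdot 9 = 27$)
$l = 33$ ($l = \left(-2\right) \left(-3\right) + 27 = 6 + 27 = 33$)
$418 - l = 418 - 33 = 385$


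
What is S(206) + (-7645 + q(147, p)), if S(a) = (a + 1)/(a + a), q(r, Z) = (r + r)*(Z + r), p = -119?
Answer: 242051/412 ≈ 587.50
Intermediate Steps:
q(r, Z) = 2*r*(Z + r) (q(r, Z) = (2*r)*(Z + r) = 2*r*(Z + r))
S(a) = (1 + a)/(2*a) (S(a) = (1 + a)/((2*a)) = (1 + a)*(1/(2*a)) = (1 + a)/(2*a))
S(206) + (-7645 + q(147, p)) = (1/2)*(1 + 206)/206 + (-7645 + 2*147*(-119 + 147)) = (1/2)*(1/206)*207 + (-7645 + 2*147*28) = 207/412 + (-7645 + 8232) = 207/412 + 587 = 242051/412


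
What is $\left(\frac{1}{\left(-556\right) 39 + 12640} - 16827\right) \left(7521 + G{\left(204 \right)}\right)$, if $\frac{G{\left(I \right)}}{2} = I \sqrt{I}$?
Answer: $- \frac{1144571268669}{9044} - \frac{1826200668 \sqrt{51}}{133} \approx -2.2461 \cdot 10^{8}$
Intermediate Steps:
$G{\left(I \right)} = 2 I^{\frac{3}{2}}$ ($G{\left(I \right)} = 2 I \sqrt{I} = 2 I^{\frac{3}{2}}$)
$\left(\frac{1}{\left(-556\right) 39 + 12640} - 16827\right) \left(7521 + G{\left(204 \right)}\right) = \left(\frac{1}{\left(-556\right) 39 + 12640} - 16827\right) \left(7521 + 2 \cdot 204^{\frac{3}{2}}\right) = \left(\frac{1}{-21684 + 12640} - 16827\right) \left(7521 + 2 \cdot 408 \sqrt{51}\right) = \left(\frac{1}{-9044} - 16827\right) \left(7521 + 816 \sqrt{51}\right) = \left(- \frac{1}{9044} - 16827\right) \left(7521 + 816 \sqrt{51}\right) = - \frac{152183389 \left(7521 + 816 \sqrt{51}\right)}{9044} = - \frac{1144571268669}{9044} - \frac{1826200668 \sqrt{51}}{133}$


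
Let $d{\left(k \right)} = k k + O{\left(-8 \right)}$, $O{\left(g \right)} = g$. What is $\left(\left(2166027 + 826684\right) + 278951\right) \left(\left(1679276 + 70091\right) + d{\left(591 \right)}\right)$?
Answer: $6866040739680$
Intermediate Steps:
$d{\left(k \right)} = -8 + k^{2}$ ($d{\left(k \right)} = k k - 8 = k^{2} - 8 = -8 + k^{2}$)
$\left(\left(2166027 + 826684\right) + 278951\right) \left(\left(1679276 + 70091\right) + d{\left(591 \right)}\right) = \left(\left(2166027 + 826684\right) + 278951\right) \left(\left(1679276 + 70091\right) - \left(8 - 591^{2}\right)\right) = \left(2992711 + 278951\right) \left(1749367 + \left(-8 + 349281\right)\right) = 3271662 \left(1749367 + 349273\right) = 3271662 \cdot 2098640 = 6866040739680$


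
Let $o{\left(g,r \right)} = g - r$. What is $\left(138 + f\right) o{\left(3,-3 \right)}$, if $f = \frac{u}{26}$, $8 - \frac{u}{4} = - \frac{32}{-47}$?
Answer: $\frac{510036}{611} \approx 834.76$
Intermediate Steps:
$u = \frac{1376}{47}$ ($u = 32 - 4 \left(- \frac{32}{-47}\right) = 32 - 4 \left(\left(-32\right) \left(- \frac{1}{47}\right)\right) = 32 - \frac{128}{47} = \frac{1376}{47} \approx 29.277$)
$f = \frac{688}{611}$ ($f = \frac{1376}{47 \cdot 26} = \frac{1376}{47} \cdot \frac{1}{26} = \frac{688}{611} \approx 1.126$)
$\left(138 + f\right) o{\left(3,-3 \right)} = \left(138 + \frac{688}{611}\right) \left(3 - -3\right) = \frac{85006 \left(3 + 3\right)}{611} = \frac{85006}{611} \cdot 6 = \frac{510036}{611}$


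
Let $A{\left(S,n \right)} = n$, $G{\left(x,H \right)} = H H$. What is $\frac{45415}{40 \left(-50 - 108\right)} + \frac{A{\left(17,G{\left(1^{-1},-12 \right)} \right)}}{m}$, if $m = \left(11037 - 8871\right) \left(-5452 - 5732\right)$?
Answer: $- \frac{763999011}{106318832} \approx -7.1859$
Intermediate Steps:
$G{\left(x,H \right)} = H^{2}$
$m = -24224544$ ($m = 2166 \left(-11184\right) = -24224544$)
$\frac{45415}{40 \left(-50 - 108\right)} + \frac{A{\left(17,G{\left(1^{-1},-12 \right)} \right)}}{m} = \frac{45415}{40 \left(-50 - 108\right)} + \frac{\left(-12\right)^{2}}{-24224544} = \frac{45415}{40 \left(-158\right)} + 144 \left(- \frac{1}{24224544}\right) = \frac{45415}{-6320} - \frac{1}{168226} = 45415 \left(- \frac{1}{6320}\right) - \frac{1}{168226} = - \frac{9083}{1264} - \frac{1}{168226} = - \frac{763999011}{106318832}$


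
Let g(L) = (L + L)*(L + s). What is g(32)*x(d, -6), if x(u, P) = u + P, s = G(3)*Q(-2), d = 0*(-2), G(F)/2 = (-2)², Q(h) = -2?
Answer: -6144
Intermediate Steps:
G(F) = 8 (G(F) = 2*(-2)² = 2*4 = 8)
d = 0
s = -16 (s = 8*(-2) = -16)
x(u, P) = P + u
g(L) = 2*L*(-16 + L) (g(L) = (L + L)*(L - 16) = (2*L)*(-16 + L) = 2*L*(-16 + L))
g(32)*x(d, -6) = (2*32*(-16 + 32))*(-6 + 0) = (2*32*16)*(-6) = 1024*(-6) = -6144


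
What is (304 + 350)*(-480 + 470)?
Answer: -6540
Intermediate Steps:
(304 + 350)*(-480 + 470) = 654*(-10) = -6540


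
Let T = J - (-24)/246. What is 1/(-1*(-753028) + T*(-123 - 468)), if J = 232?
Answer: 41/25250192 ≈ 1.6237e-6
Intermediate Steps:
T = 9516/41 (T = 232 - (-24)/246 = 232 - 1*(-4/41) = 232 + 4/41 = 9516/41 ≈ 232.10)
1/(-1*(-753028) + T*(-123 - 468)) = 1/(-1*(-753028) + 9516*(-123 - 468)/41) = 1/(753028 + (9516/41)*(-591)) = 1/(753028 - 5623956/41) = 1/(25250192/41) = 41/25250192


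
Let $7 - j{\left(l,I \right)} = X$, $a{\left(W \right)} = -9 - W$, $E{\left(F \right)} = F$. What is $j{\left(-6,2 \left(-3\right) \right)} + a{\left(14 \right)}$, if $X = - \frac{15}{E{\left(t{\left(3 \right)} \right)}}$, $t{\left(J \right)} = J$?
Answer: $-11$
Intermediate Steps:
$X = -5$ ($X = - \frac{15}{3} = \left(-15\right) \frac{1}{3} = -5$)
$j{\left(l,I \right)} = 12$ ($j{\left(l,I \right)} = 7 - -5 = 7 + 5 = 12$)
$j{\left(-6,2 \left(-3\right) \right)} + a{\left(14 \right)} = 12 - 23 = -11$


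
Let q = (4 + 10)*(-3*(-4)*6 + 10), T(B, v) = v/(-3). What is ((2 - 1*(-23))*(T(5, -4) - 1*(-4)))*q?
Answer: 459200/3 ≈ 1.5307e+5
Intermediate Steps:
T(B, v) = -v/3 (T(B, v) = v*(-⅓) = -v/3)
q = 1148 (q = 14*(12*6 + 10) = 14*(72 + 10) = 14*82 = 1148)
((2 - 1*(-23))*(T(5, -4) - 1*(-4)))*q = ((2 - 1*(-23))*(-⅓*(-4) - 1*(-4)))*1148 = ((2 + 23)*(4/3 + 4))*1148 = (25*(16/3))*1148 = (400/3)*1148 = 459200/3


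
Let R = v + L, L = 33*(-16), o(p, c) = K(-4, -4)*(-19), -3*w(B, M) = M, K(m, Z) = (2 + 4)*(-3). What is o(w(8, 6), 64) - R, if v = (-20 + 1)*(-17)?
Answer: 547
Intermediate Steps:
K(m, Z) = -18 (K(m, Z) = 6*(-3) = -18)
w(B, M) = -M/3
o(p, c) = 342 (o(p, c) = -18*(-19) = 342)
L = -528
v = 323 (v = -19*(-17) = 323)
R = -205 (R = 323 - 528 = -205)
o(w(8, 6), 64) - R = 342 - 1*(-205) = 342 + 205 = 547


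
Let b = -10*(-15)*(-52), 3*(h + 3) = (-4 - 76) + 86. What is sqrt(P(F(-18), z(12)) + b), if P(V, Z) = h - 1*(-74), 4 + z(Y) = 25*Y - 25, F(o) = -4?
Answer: I*sqrt(7727) ≈ 87.903*I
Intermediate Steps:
h = -1 (h = -3 + ((-4 - 76) + 86)/3 = -3 + (-80 + 86)/3 = -3 + (1/3)*6 = -3 + 2 = -1)
b = -7800 (b = 150*(-52) = -7800)
z(Y) = -29 + 25*Y (z(Y) = -4 + (25*Y - 25) = -4 + (-25 + 25*Y) = -29 + 25*Y)
P(V, Z) = 73 (P(V, Z) = -1 - 1*(-74) = -1 + 74 = 73)
sqrt(P(F(-18), z(12)) + b) = sqrt(73 - 7800) = sqrt(-7727) = I*sqrt(7727)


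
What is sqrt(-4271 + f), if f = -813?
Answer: 2*I*sqrt(1271) ≈ 71.302*I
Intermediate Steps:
sqrt(-4271 + f) = sqrt(-4271 - 813) = sqrt(-5084) = 2*I*sqrt(1271)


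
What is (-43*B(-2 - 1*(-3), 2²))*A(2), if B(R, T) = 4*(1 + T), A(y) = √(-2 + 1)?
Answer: -860*I ≈ -860.0*I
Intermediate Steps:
A(y) = I (A(y) = √(-1) = I)
B(R, T) = 4 + 4*T
(-43*B(-2 - 1*(-3), 2²))*A(2) = (-43*(4 + 4*2²))*I = (-43*(4 + 4*4))*I = (-43*(4 + 16))*I = (-43*20)*I = -860*I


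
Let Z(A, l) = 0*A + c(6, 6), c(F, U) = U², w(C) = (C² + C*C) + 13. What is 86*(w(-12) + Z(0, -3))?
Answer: 28982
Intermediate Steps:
w(C) = 13 + 2*C² (w(C) = (C² + C²) + 13 = 2*C² + 13 = 13 + 2*C²)
Z(A, l) = 36 (Z(A, l) = 0*A + 6² = 0 + 36 = 36)
86*(w(-12) + Z(0, -3)) = 86*((13 + 2*(-12)²) + 36) = 86*((13 + 2*144) + 36) = 86*((13 + 288) + 36) = 86*(301 + 36) = 86*337 = 28982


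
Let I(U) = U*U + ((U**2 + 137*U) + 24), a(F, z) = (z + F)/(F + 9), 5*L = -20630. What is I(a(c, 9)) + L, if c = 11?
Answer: -3963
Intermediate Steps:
L = -4126 (L = (1/5)*(-20630) = -4126)
a(F, z) = (F + z)/(9 + F)
I(U) = 24 + 2*U**2 + 137*U (I(U) = U**2 + (24 + U**2 + 137*U) = 24 + 2*U**2 + 137*U)
I(a(c, 9)) + L = (24 + 2*((11 + 9)/(9 + 11))**2 + 137*((11 + 9)/(9 + 11))) - 4126 = (24 + 2*(20/20)**2 + 137*(20/20)) - 4126 = (24 + 2*((1/20)*20)**2 + 137*((1/20)*20)) - 4126 = (24 + 2*1**2 + 137*1) - 4126 = (24 + 2*1 + 137) - 4126 = (24 + 2 + 137) - 4126 = 163 - 4126 = -3963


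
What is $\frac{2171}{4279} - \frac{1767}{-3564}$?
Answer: $\frac{463589}{462132} \approx 1.0032$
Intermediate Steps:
$\frac{2171}{4279} - \frac{1767}{-3564} = 2171 \cdot \frac{1}{4279} - - \frac{589}{1188} = \frac{2171}{4279} + \frac{589}{1188} = \frac{463589}{462132}$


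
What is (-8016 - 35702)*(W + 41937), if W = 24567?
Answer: -2907421872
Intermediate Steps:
(-8016 - 35702)*(W + 41937) = (-8016 - 35702)*(24567 + 41937) = -43718*66504 = -2907421872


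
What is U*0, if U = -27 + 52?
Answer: 0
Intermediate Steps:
U = 25
U*0 = 25*0 = 0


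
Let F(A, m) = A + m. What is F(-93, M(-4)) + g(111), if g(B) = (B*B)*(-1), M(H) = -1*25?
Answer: -12439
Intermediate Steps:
M(H) = -25
g(B) = -B² (g(B) = B²*(-1) = -B²)
F(-93, M(-4)) + g(111) = (-93 - 25) - 1*111² = -118 - 1*12321 = -118 - 12321 = -12439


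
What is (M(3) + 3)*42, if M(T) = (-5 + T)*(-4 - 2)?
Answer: 630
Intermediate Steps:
M(T) = 30 - 6*T (M(T) = (-5 + T)*(-6) = 30 - 6*T)
(M(3) + 3)*42 = ((30 - 6*3) + 3)*42 = ((30 - 18) + 3)*42 = (12 + 3)*42 = 15*42 = 630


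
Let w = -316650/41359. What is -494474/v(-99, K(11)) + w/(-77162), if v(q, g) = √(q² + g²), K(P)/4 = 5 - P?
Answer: 158325/1595671579 - 494474*√1153/3459 ≈ -4854.1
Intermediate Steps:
K(P) = 20 - 4*P (K(P) = 4*(5 - P) = 20 - 4*P)
w = -316650/41359 (w = -316650*1/41359 = -316650/41359 ≈ -7.6561)
v(q, g) = √(g² + q²)
-494474/v(-99, K(11)) + w/(-77162) = -494474/√((20 - 4*11)² + (-99)²) - 316650/41359/(-77162) = -494474/√((20 - 44)² + 9801) - 316650/41359*(-1/77162) = -494474/√((-24)² + 9801) + 158325/1595671579 = -494474/√(576 + 9801) + 158325/1595671579 = -494474*√1153/3459 + 158325/1595671579 = 158325/1595671579 - 494474*√1153/3459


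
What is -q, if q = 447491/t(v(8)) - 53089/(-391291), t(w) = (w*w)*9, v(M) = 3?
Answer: -175103501090/31694571 ≈ -5524.7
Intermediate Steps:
t(w) = 9*w² (t(w) = w²*9 = 9*w²)
q = 175103501090/31694571 (q = 447491/((9*3²)) - 53089/(-391291) = 447491/((9*9)) - 53089*(-1/391291) = 447491/81 + 53089/391291 = 175103501090/31694571 ≈ 5524.7)
-q = -1*175103501090/31694571 = -175103501090/31694571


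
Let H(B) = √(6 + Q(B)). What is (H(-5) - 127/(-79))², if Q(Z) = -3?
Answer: 34852/6241 + 254*√3/79 ≈ 11.153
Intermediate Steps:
H(B) = √3 (H(B) = √(6 - 3) = √3)
(H(-5) - 127/(-79))² = (√3 - 127/(-79))² = (√3 - 127*(-1/79))² = (√3 + 127/79)² = (127/79 + √3)²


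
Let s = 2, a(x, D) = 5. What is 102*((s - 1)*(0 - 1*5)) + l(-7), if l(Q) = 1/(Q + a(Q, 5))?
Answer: -1021/2 ≈ -510.50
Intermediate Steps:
l(Q) = 1/(5 + Q) (l(Q) = 1/(Q + 5) = 1/(5 + Q))
102*((s - 1)*(0 - 1*5)) + l(-7) = 102*((2 - 1)*(0 - 1*5)) + 1/(5 - 7) = 102*(1*(0 - 5)) + 1/(-2) = 102*(1*(-5)) - ½ = 102*(-5) - ½ = -510 - ½ = -1021/2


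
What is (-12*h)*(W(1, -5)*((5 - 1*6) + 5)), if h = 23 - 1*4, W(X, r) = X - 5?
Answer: 3648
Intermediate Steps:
W(X, r) = -5 + X
h = 19 (h = 23 - 4 = 19)
(-12*h)*(W(1, -5)*((5 - 1*6) + 5)) = (-12*19)*((-5 + 1)*((5 - 1*6) + 5)) = -(-912)*((5 - 6) + 5) = -(-912)*(-1 + 5) = -(-912)*4 = -228*(-16) = 3648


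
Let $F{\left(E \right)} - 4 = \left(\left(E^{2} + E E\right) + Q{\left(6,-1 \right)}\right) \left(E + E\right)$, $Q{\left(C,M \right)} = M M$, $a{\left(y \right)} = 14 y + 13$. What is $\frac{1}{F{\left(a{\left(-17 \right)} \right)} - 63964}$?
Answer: $- \frac{1}{45626910} \approx -2.1917 \cdot 10^{-8}$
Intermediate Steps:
$a{\left(y \right)} = 13 + 14 y$
$Q{\left(C,M \right)} = M^{2}$
$F{\left(E \right)} = 4 + 2 E \left(1 + 2 E^{2}\right)$ ($F{\left(E \right)} = 4 + \left(\left(E^{2} + E E\right) + \left(-1\right)^{2}\right) \left(E + E\right) = 4 + \left(\left(E^{2} + E^{2}\right) + 1\right) 2 E = 4 + \left(2 E^{2} + 1\right) 2 E = 4 + \left(1 + 2 E^{2}\right) 2 E = 4 + 2 E \left(1 + 2 E^{2}\right)$)
$\frac{1}{F{\left(a{\left(-17 \right)} \right)} - 63964} = \frac{1}{\left(4 + 2 \left(13 + 14 \left(-17\right)\right) + 4 \left(13 + 14 \left(-17\right)\right)^{3}\right) - 63964} = \frac{1}{\left(4 + 2 \left(13 - 238\right) + 4 \left(13 - 238\right)^{3}\right) - 63964} = \frac{1}{\left(4 + 2 \left(-225\right) + 4 \left(-225\right)^{3}\right) - 63964} = \frac{1}{\left(4 - 450 + 4 \left(-11390625\right)\right) - 63964} = \frac{1}{\left(4 - 450 - 45562500\right) - 63964} = \frac{1}{-45562946 - 63964} = \frac{1}{-45626910} = - \frac{1}{45626910}$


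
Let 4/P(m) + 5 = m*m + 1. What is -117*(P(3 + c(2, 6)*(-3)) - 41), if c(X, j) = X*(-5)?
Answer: 5204277/1085 ≈ 4796.6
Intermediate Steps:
c(X, j) = -5*X
P(m) = 4/(-4 + m²) (P(m) = 4/(-5 + (m*m + 1)) = 4/(-5 + (m² + 1)) = 4/(-5 + (1 + m²)) = 4/(-4 + m²))
-117*(P(3 + c(2, 6)*(-3)) - 41) = -117*(4/(-4 + (3 - 5*2*(-3))²) - 41) = -117*(4/(-4 + (3 - 10*(-3))²) - 41) = -117*(4/(-4 + (3 + 30)²) - 41) = -117*(4/(-4 + 33²) - 41) = -117*(4/(-4 + 1089) - 41) = -117*(4/1085 - 41) = -117*(-44481/1085) = 5204277/1085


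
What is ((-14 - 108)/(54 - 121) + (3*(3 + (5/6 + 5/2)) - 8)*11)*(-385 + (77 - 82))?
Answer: -3209310/67 ≈ -47900.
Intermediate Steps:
((-14 - 108)/(54 - 121) + (3*(3 + (5/6 + 5/2)) - 8)*11)*(-385 + (77 - 82)) = (-122/(-67) + (3*(3 + (5*(⅙) + 5*(½))) - 8)*11)*(-385 - 5) = (-122*(-1/67) + (3*(3 + (⅚ + 5/2)) - 8)*11)*(-390) = (122/67 + (3*(3 + 10/3) - 8)*11)*(-390) = (122/67 + (3*(19/3) - 8)*11)*(-390) = (122/67 + (19 - 8)*11)*(-390) = (122/67 + 11*11)*(-390) = (122/67 + 121)*(-390) = (8229/67)*(-390) = -3209310/67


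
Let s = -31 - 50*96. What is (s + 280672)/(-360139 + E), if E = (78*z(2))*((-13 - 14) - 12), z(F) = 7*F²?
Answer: -275841/445315 ≈ -0.61943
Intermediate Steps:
s = -4831 (s = -31 - 4800 = -4831)
E = -85176 (E = (78*(7*2²))*((-13 - 14) - 12) = (78*(7*4))*(-27 - 12) = (78*28)*(-39) = 2184*(-39) = -85176)
(s + 280672)/(-360139 + E) = (-4831 + 280672)/(-360139 - 85176) = 275841/(-445315) = 275841*(-1/445315) = -275841/445315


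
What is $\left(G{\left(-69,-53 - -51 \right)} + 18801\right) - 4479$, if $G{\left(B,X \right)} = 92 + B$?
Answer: $14345$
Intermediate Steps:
$\left(G{\left(-69,-53 - -51 \right)} + 18801\right) - 4479 = \left(\left(92 - 69\right) + 18801\right) - 4479 = \left(23 + 18801\right) - 4479 = 18824 - 4479 = 14345$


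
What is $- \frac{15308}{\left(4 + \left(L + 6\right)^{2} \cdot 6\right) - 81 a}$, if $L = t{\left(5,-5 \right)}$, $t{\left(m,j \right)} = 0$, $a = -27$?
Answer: $- \frac{15308}{2407} \approx -6.3598$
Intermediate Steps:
$L = 0$
$- \frac{15308}{\left(4 + \left(L + 6\right)^{2} \cdot 6\right) - 81 a} = - \frac{15308}{\left(4 + \left(0 + 6\right)^{2} \cdot 6\right) - -2187} = - \frac{15308}{\left(4 + 6^{2} \cdot 6\right) + 2187} = - \frac{15308}{\left(4 + 36 \cdot 6\right) + 2187} = - \frac{15308}{\left(4 + 216\right) + 2187} = - \frac{15308}{220 + 2187} = - \frac{15308}{2407}$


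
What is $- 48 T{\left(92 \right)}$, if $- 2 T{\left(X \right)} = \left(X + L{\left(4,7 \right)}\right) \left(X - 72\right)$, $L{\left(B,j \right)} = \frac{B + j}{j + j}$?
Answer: $\frac{311760}{7} \approx 44537.0$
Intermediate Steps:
$L{\left(B,j \right)} = \frac{B + j}{2 j}$
$T{\left(X \right)} = - \frac{\left(-72 + X\right) \left(\frac{11}{14} + X\right)}{2}$ ($T{\left(X \right)} = - \frac{\left(X + \frac{4 + 7}{2 \cdot 7}\right) \left(X - 72\right)}{2} = - \frac{\left(X + \frac{1}{2} \cdot \frac{1}{7} \cdot 11\right) \left(-72 + X\right)}{2} = - \frac{\left(X + \frac{11}{14}\right) \left(-72 + X\right)}{2} = - \frac{\left(\frac{11}{14} + X\right) \left(-72 + X\right)}{2} = - \frac{\left(-72 + X\right) \left(\frac{11}{14} + X\right)}{2}$)
$- 48 T{\left(92 \right)} = - 48 \left(\frac{198}{7} - \frac{92^{2}}{2} + \frac{997}{28} \cdot 92\right) = - 48 \left(\frac{198}{7} - 4232 + \frac{22931}{7}\right) = \left(-48\right) \left(- \frac{6495}{7}\right) = \frac{311760}{7}$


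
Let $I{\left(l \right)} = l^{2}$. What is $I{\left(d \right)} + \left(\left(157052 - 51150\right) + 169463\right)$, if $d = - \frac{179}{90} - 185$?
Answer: $\frac{2513671741}{8100} \approx 3.1033 \cdot 10^{5}$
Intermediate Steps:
$d = - \frac{16829}{90}$ ($d = \left(-179\right) \frac{1}{90} - 185 = - \frac{179}{90} - 185 = - \frac{16829}{90} \approx -186.99$)
$I{\left(d \right)} + \left(\left(157052 - 51150\right) + 169463\right) = \left(- \frac{16829}{90}\right)^{2} + \left(\left(157052 - 51150\right) + 169463\right) = \frac{283215241}{8100} + \left(105902 + 169463\right) = \frac{283215241}{8100} + 275365 = \frac{2513671741}{8100}$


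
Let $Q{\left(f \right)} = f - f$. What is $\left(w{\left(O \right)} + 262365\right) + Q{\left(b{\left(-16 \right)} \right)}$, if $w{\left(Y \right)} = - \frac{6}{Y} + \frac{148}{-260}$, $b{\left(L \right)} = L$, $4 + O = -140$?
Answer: $\frac{409288577}{1560} \approx 2.6236 \cdot 10^{5}$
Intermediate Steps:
$O = -144$ ($O = -4 - 140 = -144$)
$Q{\left(f \right)} = 0$
$w{\left(Y \right)} = - \frac{37}{65} - \frac{6}{Y}$ ($w{\left(Y \right)} = - \frac{6}{Y} + 148 \left(- \frac{1}{260}\right) = - \frac{6}{Y} - \frac{37}{65} = - \frac{37}{65} - \frac{6}{Y}$)
$\left(w{\left(O \right)} + 262365\right) + Q{\left(b{\left(-16 \right)} \right)} = \left(\left(- \frac{37}{65} - \frac{6}{-144}\right) + 262365\right) + 0 = \left(\left(- \frac{37}{65} - - \frac{1}{24}\right) + 262365\right) + 0 = \left(\left(- \frac{37}{65} + \frac{1}{24}\right) + 262365\right) + 0 = \left(- \frac{823}{1560} + 262365\right) + 0 = \frac{409288577}{1560} + 0 = \frac{409288577}{1560}$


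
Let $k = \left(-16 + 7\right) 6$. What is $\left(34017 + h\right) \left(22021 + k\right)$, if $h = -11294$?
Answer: $499156141$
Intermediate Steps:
$k = -54$ ($k = \left(-9\right) 6 = -54$)
$\left(34017 + h\right) \left(22021 + k\right) = \left(34017 - 11294\right) \left(22021 - 54\right) = 22723 \cdot 21967 = 499156141$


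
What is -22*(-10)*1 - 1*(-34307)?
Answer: 34527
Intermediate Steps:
-22*(-10)*1 - 1*(-34307) = 220*1 + 34307 = 220 + 34307 = 34527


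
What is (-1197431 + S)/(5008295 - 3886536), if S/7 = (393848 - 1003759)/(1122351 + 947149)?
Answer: -2478087723877/2321480250500 ≈ -1.0675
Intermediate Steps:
S = -4269377/2069500 (S = 7*((393848 - 1003759)/(1122351 + 947149)) = 7*(-609911/2069500) = -4269377/2069500 ≈ -2.0630)
(-1197431 + S)/(5008295 - 3886536) = (-1197431 - 4269377/2069500)/(5008295 - 3886536) = -2478087723877/2069500/1121759 = -2478087723877/2069500*1/1121759 = -2478087723877/2321480250500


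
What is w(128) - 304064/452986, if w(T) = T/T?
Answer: 74461/226493 ≈ 0.32876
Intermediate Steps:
w(T) = 1
w(128) - 304064/452986 = 1 - 304064/452986 = 1 - 304064*1/452986 = 1 - 152032/226493 = 74461/226493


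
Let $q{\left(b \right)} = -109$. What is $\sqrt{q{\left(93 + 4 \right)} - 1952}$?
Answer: $3 i \sqrt{229} \approx 45.398 i$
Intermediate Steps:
$\sqrt{q{\left(93 + 4 \right)} - 1952} = \sqrt{-109 - 1952} = \sqrt{-2061} = 3 i \sqrt{229}$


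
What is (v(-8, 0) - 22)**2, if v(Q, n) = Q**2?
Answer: 1764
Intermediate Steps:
(v(-8, 0) - 22)**2 = ((-8)**2 - 22)**2 = (64 - 22)**2 = 42**2 = 1764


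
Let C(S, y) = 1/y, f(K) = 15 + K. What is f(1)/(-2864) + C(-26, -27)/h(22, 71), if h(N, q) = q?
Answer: -2096/343143 ≈ -0.0061082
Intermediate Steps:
f(1)/(-2864) + C(-26, -27)/h(22, 71) = (15 + 1)/(-2864) + 1/(-27*71) = 16*(-1/2864) - 1/27*1/71 = -1/179 - 1/1917 = -2096/343143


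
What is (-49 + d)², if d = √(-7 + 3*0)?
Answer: (49 - I*√7)² ≈ 2394.0 - 259.28*I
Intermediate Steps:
d = I*√7 (d = √(-7 + 0) = √(-7) = I*√7 ≈ 2.6458*I)
(-49 + d)² = (-49 + I*√7)²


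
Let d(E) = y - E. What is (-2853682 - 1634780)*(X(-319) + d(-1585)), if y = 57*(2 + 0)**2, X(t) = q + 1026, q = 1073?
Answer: -17558863344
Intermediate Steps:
X(t) = 2099 (X(t) = 1073 + 1026 = 2099)
y = 228 (y = 57*2**2 = 57*4 = 228)
d(E) = 228 - E
(-2853682 - 1634780)*(X(-319) + d(-1585)) = (-2853682 - 1634780)*(2099 + (228 - 1*(-1585))) = -4488462*(2099 + (228 + 1585)) = -4488462*(2099 + 1813) = -4488462*3912 = -17558863344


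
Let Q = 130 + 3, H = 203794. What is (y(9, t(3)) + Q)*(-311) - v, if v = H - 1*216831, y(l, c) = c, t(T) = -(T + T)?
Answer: -26460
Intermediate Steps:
t(T) = -2*T
v = -13037 (v = 203794 - 1*216831 = 203794 - 216831 = -13037)
Q = 133
(y(9, t(3)) + Q)*(-311) - v = (-2*3 + 133)*(-311) - 1*(-13037) = (-6 + 133)*(-311) + 13037 = 127*(-311) + 13037 = -39497 + 13037 = -26460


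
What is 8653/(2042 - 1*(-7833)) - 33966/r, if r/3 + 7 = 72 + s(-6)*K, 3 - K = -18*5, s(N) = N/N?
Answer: -698972/9875 ≈ -70.782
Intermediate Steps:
s(N) = 1
K = 93 (K = 3 - (-18)*5 = 3 - 1*(-90) = 3 + 90 = 93)
r = 474 (r = -21 + 3*(72 + 1*93) = -21 + 3*(72 + 93) = -21 + 3*165 = -21 + 495 = 474)
8653/(2042 - 1*(-7833)) - 33966/r = 8653/(2042 - 1*(-7833)) - 33966/474 = 8653/(2042 + 7833) - 33966*1/474 = 8653/9875 - 5661/79 = -698972/9875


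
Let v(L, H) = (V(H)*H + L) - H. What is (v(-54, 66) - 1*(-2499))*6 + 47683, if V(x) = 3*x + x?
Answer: 166501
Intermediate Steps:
V(x) = 4*x
v(L, H) = L - H + 4*H² (v(L, H) = ((4*H)*H + L) - H = (4*H² + L) - H = (L + 4*H²) - H = L - H + 4*H²)
(v(-54, 66) - 1*(-2499))*6 + 47683 = ((-54 - 1*66 + 4*66²) - 1*(-2499))*6 + 47683 = ((-54 - 66 + 4*4356) + 2499)*6 + 47683 = ((-54 - 66 + 17424) + 2499)*6 + 47683 = (17304 + 2499)*6 + 47683 = 19803*6 + 47683 = 118818 + 47683 = 166501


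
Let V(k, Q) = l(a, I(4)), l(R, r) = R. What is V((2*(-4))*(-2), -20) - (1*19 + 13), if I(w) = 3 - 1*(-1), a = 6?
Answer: -26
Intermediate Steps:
I(w) = 4 (I(w) = 3 + 1 = 4)
V(k, Q) = 6
V((2*(-4))*(-2), -20) - (1*19 + 13) = 6 - (1*19 + 13) = 6 - (19 + 13) = 6 - 1*32 = 6 - 32 = -26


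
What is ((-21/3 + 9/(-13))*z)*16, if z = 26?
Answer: -3200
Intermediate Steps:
((-21/3 + 9/(-13))*z)*16 = ((-21/3 + 9/(-13))*26)*16 = ((-21*⅓ + 9*(-1/13))*26)*16 = ((-7 - 9/13)*26)*16 = -100/13*26*16 = -200*16 = -3200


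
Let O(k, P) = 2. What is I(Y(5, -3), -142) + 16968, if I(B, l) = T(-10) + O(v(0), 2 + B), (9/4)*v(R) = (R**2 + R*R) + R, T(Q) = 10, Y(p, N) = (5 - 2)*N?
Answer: 16980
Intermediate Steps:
Y(p, N) = 3*N
v(R) = 4*R/9 + 8*R**2/9 (v(R) = 4*((R**2 + R*R) + R)/9 = 4*((R**2 + R**2) + R)/9 = 4*(2*R**2 + R)/9 = 4*(R + 2*R**2)/9 = 4*R/9 + 8*R**2/9)
I(B, l) = 12 (I(B, l) = 10 + 2 = 12)
I(Y(5, -3), -142) + 16968 = 12 + 16968 = 16980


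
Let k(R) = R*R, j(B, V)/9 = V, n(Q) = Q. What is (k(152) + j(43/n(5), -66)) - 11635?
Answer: 10875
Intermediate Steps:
j(B, V) = 9*V
k(R) = R²
(k(152) + j(43/n(5), -66)) - 11635 = (152² + 9*(-66)) - 11635 = (23104 - 594) - 11635 = 22510 - 11635 = 10875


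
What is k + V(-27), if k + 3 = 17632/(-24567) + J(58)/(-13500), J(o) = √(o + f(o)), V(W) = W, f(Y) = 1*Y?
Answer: -39718/1293 - √29/6750 ≈ -30.719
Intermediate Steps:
f(Y) = Y
J(o) = √2*√o (J(o) = √(o + o) = √(2*o) = √2*√o)
k = -4807/1293 - √29/6750 (k = -3 + (17632/(-24567) + (√2*√58)/(-13500)) = -3 + (17632*(-1/24567) + (2*√29)*(-1/13500)) = -3 + (-928/1293 - √29/6750) = -4807/1293 - √29/6750 ≈ -3.7185)
k + V(-27) = (-4807/1293 - √29/6750) - 27 = -39718/1293 - √29/6750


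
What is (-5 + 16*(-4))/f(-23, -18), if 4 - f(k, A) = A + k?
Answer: -23/15 ≈ -1.5333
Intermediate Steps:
f(k, A) = 4 - A - k (f(k, A) = 4 - (A + k) = 4 + (-A - k) = 4 - A - k)
(-5 + 16*(-4))/f(-23, -18) = (-5 + 16*(-4))/(4 - 1*(-18) - 1*(-23)) = (-5 - 64)/(4 + 18 + 23) = -69/45 = -69*1/45 = -23/15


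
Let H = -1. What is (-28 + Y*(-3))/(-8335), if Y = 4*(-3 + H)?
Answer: -4/1667 ≈ -0.0023995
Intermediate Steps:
Y = -16 (Y = 4*(-3 - 1) = 4*(-4) = -16)
(-28 + Y*(-3))/(-8335) = (-28 - 16*(-3))/(-8335) = (-28 + 48)*(-1/8335) = 20*(-1/8335) = -4/1667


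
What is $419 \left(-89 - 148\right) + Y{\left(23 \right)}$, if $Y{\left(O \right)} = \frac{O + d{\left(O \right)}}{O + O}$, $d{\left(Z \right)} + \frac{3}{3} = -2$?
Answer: $- \frac{2283959}{23} \approx -99303.0$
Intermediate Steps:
$d{\left(Z \right)} = -3$ ($d{\left(Z \right)} = -1 - 2 = -3$)
$Y{\left(O \right)} = \frac{-3 + O}{2 O}$ ($Y{\left(O \right)} = \frac{O - 3}{O + O} = \frac{-3 + O}{2 O}$)
$419 \left(-89 - 148\right) + Y{\left(23 \right)} = 419 \left(-89 - 148\right) + \frac{-3 + 23}{2 \cdot 23} = 419 \left(-89 - 148\right) + \frac{1}{2} \cdot \frac{1}{23} \cdot 20 = 419 \left(-237\right) + \frac{10}{23} = -99303 + \frac{10}{23} = - \frac{2283959}{23}$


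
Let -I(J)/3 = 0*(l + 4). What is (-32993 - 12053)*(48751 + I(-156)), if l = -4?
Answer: -2196037546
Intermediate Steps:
I(J) = 0 (I(J) = -0*(-4 + 4) = -0*0 = -3*0 = 0)
(-32993 - 12053)*(48751 + I(-156)) = (-32993 - 12053)*(48751 + 0) = -45046*48751 = -2196037546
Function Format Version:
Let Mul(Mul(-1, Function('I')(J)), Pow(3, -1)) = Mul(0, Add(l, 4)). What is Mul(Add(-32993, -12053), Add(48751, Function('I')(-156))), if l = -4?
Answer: -2196037546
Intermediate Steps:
Function('I')(J) = 0 (Function('I')(J) = Mul(-3, Mul(0, Add(-4, 4))) = Mul(-3, Mul(0, 0)) = Mul(-3, 0) = 0)
Mul(Add(-32993, -12053), Add(48751, Function('I')(-156))) = Mul(Add(-32993, -12053), Add(48751, 0)) = Mul(-45046, 48751) = -2196037546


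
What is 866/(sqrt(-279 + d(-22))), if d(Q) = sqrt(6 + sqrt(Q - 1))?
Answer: 866/sqrt(-279 + sqrt(6 + I*sqrt(23))) ≈ 0.086398 - 52.091*I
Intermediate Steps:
d(Q) = sqrt(6 + sqrt(-1 + Q))
866/(sqrt(-279 + d(-22))) = 866/(sqrt(-279 + sqrt(6 + sqrt(-1 - 22)))) = 866/(sqrt(-279 + sqrt(6 + sqrt(-23)))) = 866/(sqrt(-279 + sqrt(6 + I*sqrt(23)))) = 866/sqrt(-279 + sqrt(6 + I*sqrt(23)))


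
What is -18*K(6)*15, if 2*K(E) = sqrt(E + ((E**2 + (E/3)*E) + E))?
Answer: -270*sqrt(15) ≈ -1045.7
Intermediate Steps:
K(E) = sqrt(2*E + 4*E**2/3)/2 (K(E) = sqrt(E + ((E**2 + (E/3)*E) + E))/2 = sqrt(E + ((E**2 + E**2/3) + E))/2 = sqrt(E + (4*E**2/3 + E))/2 = sqrt(E + (E + 4*E**2/3))/2 = sqrt(2*E + 4*E**2/3)/2)
-18*K(6)*15 = -3*sqrt(6)*sqrt(6*(3 + 2*6))*15 = -3*sqrt(6)*sqrt(6*(3 + 12))*15 = -3*sqrt(6)*sqrt(6*15)*15 = -3*sqrt(6)*sqrt(90)*15 = -3*sqrt(6)*3*sqrt(10)*15 = -18*sqrt(15)*15 = -270*sqrt(15)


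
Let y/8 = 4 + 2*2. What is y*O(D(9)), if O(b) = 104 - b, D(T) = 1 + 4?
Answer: 6336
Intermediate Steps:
D(T) = 5
y = 64 (y = 8*(4 + 2*2) = 8*(4 + 4) = 8*8 = 64)
y*O(D(9)) = 64*(104 - 1*5) = 64*(104 - 5) = 64*99 = 6336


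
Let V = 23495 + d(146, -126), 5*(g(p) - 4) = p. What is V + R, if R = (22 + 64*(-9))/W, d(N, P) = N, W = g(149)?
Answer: 3992559/169 ≈ 23625.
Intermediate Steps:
g(p) = 4 + p/5
W = 169/5 (W = 4 + (1/5)*149 = 4 + 149/5 = 169/5 ≈ 33.800)
R = -2770/169 (R = (22 + 64*(-9))/(169/5) = (22 - 576)*(5/169) = -554*5/169 = -2770/169 ≈ -16.391)
V = 23641 (V = 23495 + 146 = 23641)
V + R = 23641 - 2770/169 = 3992559/169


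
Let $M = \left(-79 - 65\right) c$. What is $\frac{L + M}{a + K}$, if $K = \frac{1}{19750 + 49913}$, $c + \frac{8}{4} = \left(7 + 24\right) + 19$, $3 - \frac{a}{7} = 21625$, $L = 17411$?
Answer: $- \frac{731391837}{10543773701} \approx -0.069367$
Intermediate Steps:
$a = -151354$ ($a = 21 - 151375 = -151354$)
$c = 48$ ($c = -2 + \left(\left(7 + 24\right) + 19\right) = -2 + \left(31 + 19\right) = -2 + 50 = 48$)
$K = \frac{1}{69663} \approx 1.4355 \cdot 10^{-5}$
$M = -6912$ ($M = \left(-79 - 65\right) 48 = \left(-144\right) 48 = -6912$)
$\frac{L + M}{a + K} = \frac{17411 - 6912}{-151354 + \frac{1}{69663}} = \frac{10499}{- \frac{10543773701}{69663}} = 10499 \left(- \frac{69663}{10543773701}\right) = - \frac{731391837}{10543773701}$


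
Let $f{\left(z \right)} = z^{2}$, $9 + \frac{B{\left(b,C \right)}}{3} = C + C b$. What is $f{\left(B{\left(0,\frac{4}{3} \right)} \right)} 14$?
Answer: $7406$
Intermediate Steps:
$B{\left(b,C \right)} = -27 + 3 C + 3 C b$ ($B{\left(b,C \right)} = -27 + 3 \left(C + C b\right) = -27 + \left(3 C + 3 C b\right) = -27 + 3 C + 3 C b$)
$f{\left(B{\left(0,\frac{4}{3} \right)} \right)} 14 = \left(-27 + 3 \cdot \frac{4}{3} + 3 \cdot \frac{4}{3} \cdot 0\right)^{2} \cdot 14 = \left(-27 + 4 + 0\right)^{2} \cdot 14 = \left(-23\right)^{2} \cdot 14 = 529 \cdot 14 = 7406$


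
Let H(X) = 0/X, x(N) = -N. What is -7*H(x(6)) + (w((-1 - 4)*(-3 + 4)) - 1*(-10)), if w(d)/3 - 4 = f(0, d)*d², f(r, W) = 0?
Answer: 22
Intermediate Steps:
w(d) = 12 (w(d) = 12 + 3*(0*d²) = 12 + 3*0 = 12 + 0 = 12)
H(X) = 0
-7*H(x(6)) + (w((-1 - 4)*(-3 + 4)) - 1*(-10)) = -7*0 + (12 - 1*(-10)) = 0 + (12 + 10) = 0 + 22 = 22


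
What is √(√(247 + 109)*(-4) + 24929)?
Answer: √(24929 - 8*√89) ≈ 157.65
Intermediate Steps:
√(√(247 + 109)*(-4) + 24929) = √(√356*(-4) + 24929) = √((2*√89)*(-4) + 24929) = √(-8*√89 + 24929) = √(24929 - 8*√89)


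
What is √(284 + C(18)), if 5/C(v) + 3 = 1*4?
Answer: 17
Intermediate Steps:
C(v) = 5 (C(v) = 5/(-3 + 1*4) = 5/(-3 + 4) = 5/1 = 5*1 = 5)
√(284 + C(18)) = √(284 + 5) = √289 = 17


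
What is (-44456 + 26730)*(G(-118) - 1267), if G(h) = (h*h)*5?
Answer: -1211625278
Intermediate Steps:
G(h) = 5*h² (G(h) = h²*5 = 5*h²)
(-44456 + 26730)*(G(-118) - 1267) = (-44456 + 26730)*(5*(-118)² - 1267) = -17726*(5*13924 - 1267) = -17726*(69620 - 1267) = -17726*68353 = -1211625278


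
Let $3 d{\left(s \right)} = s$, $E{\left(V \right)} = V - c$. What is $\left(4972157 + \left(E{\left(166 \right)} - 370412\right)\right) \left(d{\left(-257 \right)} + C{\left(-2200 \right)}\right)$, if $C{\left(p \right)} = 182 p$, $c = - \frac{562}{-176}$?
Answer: $- \frac{486551502611359}{264} \approx -1.843 \cdot 10^{12}$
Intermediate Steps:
$c = \frac{281}{88}$ ($c = \left(-562\right) \left(- \frac{1}{176}\right) = \frac{281}{88} \approx 3.1932$)
$E{\left(V \right)} = - \frac{281}{88} + V$ ($E{\left(V \right)} = V - \frac{281}{88} = - \frac{281}{88} + V$)
$d{\left(s \right)} = \frac{s}{3}$
$\left(4972157 + \left(E{\left(166 \right)} - 370412\right)\right) \left(d{\left(-257 \right)} + C{\left(-2200 \right)}\right) = \left(4972157 + \left(\left(- \frac{281}{88} + 166\right) - 370412\right)\right) \left(\frac{1}{3} \left(-257\right) + 182 \left(-2200\right)\right) = \left(4972157 + \left(\frac{14327}{88} - 370412\right)\right) \left(- \frac{257}{3} - 400400\right) = \left(4972157 - \frac{32581929}{88}\right) \left(- \frac{1201457}{3}\right) = \frac{404967887}{88} \left(- \frac{1201457}{3}\right) = - \frac{486551502611359}{264}$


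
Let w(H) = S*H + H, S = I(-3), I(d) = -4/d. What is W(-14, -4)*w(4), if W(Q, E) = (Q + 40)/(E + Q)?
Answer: -364/27 ≈ -13.481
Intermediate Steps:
S = 4/3 (S = -4/(-3) = -4*(-⅓) = 4/3 ≈ 1.3333)
W(Q, E) = (40 + Q)/(E + Q)
w(H) = 7*H/3 (w(H) = 4*H/3 + H = 7*H/3)
W(-14, -4)*w(4) = ((40 - 14)/(-4 - 14))*((7/3)*4) = (26/(-18))*(28/3) = -1/18*26*(28/3) = -13/9*28/3 = -364/27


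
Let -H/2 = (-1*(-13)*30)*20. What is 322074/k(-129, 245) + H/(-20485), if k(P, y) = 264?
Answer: 220060143/180268 ≈ 1220.7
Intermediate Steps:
H = -15600 (H = -2*-1*(-13)*30*20 = -2*13*30*20 = -780*20 = -2*7800 = -15600)
322074/k(-129, 245) + H/(-20485) = 322074/264 - 15600/(-20485) = 322074*(1/264) - 15600*(-1/20485) = 53679/44 + 3120/4097 = 220060143/180268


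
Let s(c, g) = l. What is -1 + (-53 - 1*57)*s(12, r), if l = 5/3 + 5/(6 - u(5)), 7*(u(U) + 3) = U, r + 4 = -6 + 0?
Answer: -21812/87 ≈ -250.71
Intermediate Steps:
r = -10 (r = -4 + (-6 + 0) = -4 - 6 = -10)
u(U) = -3 + U/7
l = 395/174 (l = 5/3 + 5/(6 - (-3 + (1/7)*5)) = 5*(1/3) + 5/(6 - (-3 + 5/7)) = 5/3 + 5/(6 - 1*(-16/7)) = 5/3 + 5/(6 + 16/7) = 5/3 + 5/(58/7) = 5/3 + 5*(7/58) = 5/3 + 35/58 = 395/174 ≈ 2.2701)
s(c, g) = 395/174
-1 + (-53 - 1*57)*s(12, r) = -1 + (-53 - 1*57)*(395/174) = -1 + (-53 - 57)*(395/174) = -1 - 110*395/174 = -1 - 21725/87 = -21812/87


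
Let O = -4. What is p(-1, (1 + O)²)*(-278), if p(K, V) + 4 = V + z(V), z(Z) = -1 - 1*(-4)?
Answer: -2224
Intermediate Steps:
z(Z) = 3 (z(Z) = -1 + 4 = 3)
p(K, V) = -1 + V (p(K, V) = -4 + (V + 3) = -4 + (3 + V) = -1 + V)
p(-1, (1 + O)²)*(-278) = (-1 + (1 - 4)²)*(-278) = (-1 + (-3)²)*(-278) = (-1 + 9)*(-278) = 8*(-278) = -2224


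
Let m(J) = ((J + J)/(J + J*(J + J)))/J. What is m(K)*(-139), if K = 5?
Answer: -278/55 ≈ -5.0545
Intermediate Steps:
m(J) = 2/(J + 2*J²) (m(J) = ((2*J)/(J + J*(2*J)))/J = ((2*J)/(J + 2*J²))/J = (2*J/(J + 2*J²))/J = 2/(J + 2*J²))
m(K)*(-139) = (2/(5*(1 + 2*5)))*(-139) = (2*(⅕)/(1 + 10))*(-139) = (2*(⅕)/11)*(-139) = (2*(⅕)*(1/11))*(-139) = (2/55)*(-139) = -278/55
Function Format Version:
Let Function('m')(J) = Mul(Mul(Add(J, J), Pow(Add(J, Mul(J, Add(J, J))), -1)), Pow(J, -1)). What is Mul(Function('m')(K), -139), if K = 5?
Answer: Rational(-278, 55) ≈ -5.0545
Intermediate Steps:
Function('m')(J) = Mul(2, Pow(Add(J, Mul(2, Pow(J, 2))), -1)) (Function('m')(J) = Mul(Mul(Mul(2, J), Pow(Add(J, Mul(J, Mul(2, J))), -1)), Pow(J, -1)) = Mul(Mul(Mul(2, J), Pow(Add(J, Mul(2, Pow(J, 2))), -1)), Pow(J, -1)) = Mul(Mul(2, J, Pow(Add(J, Mul(2, Pow(J, 2))), -1)), Pow(J, -1)) = Mul(2, Pow(Add(J, Mul(2, Pow(J, 2))), -1)))
Mul(Function('m')(K), -139) = Mul(Mul(2, Pow(5, -1), Pow(Add(1, Mul(2, 5)), -1)), -139) = Mul(Mul(2, Rational(1, 5), Pow(Add(1, 10), -1)), -139) = Mul(Mul(2, Rational(1, 5), Pow(11, -1)), -139) = Mul(Mul(2, Rational(1, 5), Rational(1, 11)), -139) = Mul(Rational(2, 55), -139) = Rational(-278, 55)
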